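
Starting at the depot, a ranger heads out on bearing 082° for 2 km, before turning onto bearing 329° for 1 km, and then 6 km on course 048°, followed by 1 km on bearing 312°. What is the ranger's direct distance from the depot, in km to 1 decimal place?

Leg 1 (082°, 2 km): east 2 sin 82° = 1.98, north 2 cos 82° = 0.28
Leg 2 (329°, 1 km): east 1 sin 329° = -0.52, north 1 cos 329° = 0.86
Leg 3 (048°, 6 km): east 6 sin 48° = 4.46, north 6 cos 48° = 4.01
Leg 4 (312°, 1 km): east 1 sin 312° = -0.74, north 1 cos 312° = 0.67
Net: 5.18 east, 5.82 north. Distance = √((5.18)² + (5.82)²) = 7.792 km.

7.8 km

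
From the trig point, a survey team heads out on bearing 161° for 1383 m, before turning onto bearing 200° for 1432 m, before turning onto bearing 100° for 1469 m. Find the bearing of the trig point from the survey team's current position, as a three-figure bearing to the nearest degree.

Leg 1 (161°, 1383 m): east 1383 sin 161° = 450.26, north 1383 cos 161° = -1307.65
Leg 2 (200°, 1432 m): east 1432 sin 200° = -489.77, north 1432 cos 200° = -1345.64
Leg 3 (100°, 1469 m): east 1469 sin 100° = 1446.68, north 1469 cos 100° = -255.09
Net displacement: 1407.17 east, -2908.38 north. Direction back to start is (-1407.17, 2908.38): bearing = atan2(-1407.17, 2908.38) mod 360° = 334.18° ≈ 334°.

334°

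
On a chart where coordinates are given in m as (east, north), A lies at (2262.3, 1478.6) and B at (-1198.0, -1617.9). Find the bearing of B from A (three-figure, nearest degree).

Δeast = -1198.0 − 2262.3 = -3460.30; Δnorth = -1617.9 − 1478.6 = -3096.50.
Bearing = atan2(Δeast, Δnorth) mod 360° = 228.18° ≈ 228°.

228°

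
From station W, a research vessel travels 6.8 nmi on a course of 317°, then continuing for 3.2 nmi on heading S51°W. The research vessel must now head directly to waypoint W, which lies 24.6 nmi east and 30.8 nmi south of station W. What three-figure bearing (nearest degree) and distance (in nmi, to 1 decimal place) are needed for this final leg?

137°, 46.3 nmi

Leg 1 (317°, 6.8 nmi): east 6.8 sin 317° = -4.64, north 6.8 cos 317° = 4.97
Leg 2 (S51°W, 3.2 nmi): east 3.2 sin 231° = -2.49, north 3.2 cos 231° = -2.01
Current position: (-7.12, 2.96). Target: (24.6, -30.8). Remaining: Δeast = 31.72, Δnorth = -33.76.
Bearing = atan2(31.72, -33.76) mod 360° = 136.78°; distance = √((31.72)² + (-33.76)²) = 46.326 nmi.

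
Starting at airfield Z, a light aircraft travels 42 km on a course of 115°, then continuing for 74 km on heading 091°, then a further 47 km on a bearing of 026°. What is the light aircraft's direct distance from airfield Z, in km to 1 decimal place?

Leg 1 (115°, 42 km): east 42 sin 115° = 38.06, north 42 cos 115° = -17.75
Leg 2 (091°, 74 km): east 74 sin 91° = 73.99, north 74 cos 91° = -1.29
Leg 3 (026°, 47 km): east 47 sin 26° = 20.60, north 47 cos 26° = 42.24
Net: 132.66 east, 23.20 north. Distance = √((132.66)² + (23.20)²) = 134.671 km.

134.7 km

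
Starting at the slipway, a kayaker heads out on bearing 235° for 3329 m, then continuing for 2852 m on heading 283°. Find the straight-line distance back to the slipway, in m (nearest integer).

5650 m

Leg 1 (235°, 3329 m): east 3329 sin 235° = -2726.96, north 3329 cos 235° = -1909.44
Leg 2 (283°, 2852 m): east 2852 sin 283° = -2778.90, north 2852 cos 283° = 641.56
Net: -5505.86 east, -1267.88 north. Distance = √((-5505.86)² + (-1267.88)²) = 5649.957 m.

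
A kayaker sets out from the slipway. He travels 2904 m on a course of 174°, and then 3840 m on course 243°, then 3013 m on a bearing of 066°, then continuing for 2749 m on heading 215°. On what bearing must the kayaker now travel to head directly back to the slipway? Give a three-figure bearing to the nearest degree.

019°

Leg 1 (174°, 2904 m): east 2904 sin 174° = 303.55, north 2904 cos 174° = -2888.09
Leg 2 (243°, 3840 m): east 3840 sin 243° = -3421.47, north 3840 cos 243° = -1743.32
Leg 3 (066°, 3013 m): east 3013 sin 66° = 2752.51, north 3013 cos 66° = 1225.50
Leg 4 (215°, 2749 m): east 2749 sin 215° = -1576.76, north 2749 cos 215° = -2251.85
Net displacement: -1942.16 east, -5657.77 north. Direction back to start is (1942.16, 5657.77): bearing = atan2(1942.16, 5657.77) mod 360° = 18.95° ≈ 019°.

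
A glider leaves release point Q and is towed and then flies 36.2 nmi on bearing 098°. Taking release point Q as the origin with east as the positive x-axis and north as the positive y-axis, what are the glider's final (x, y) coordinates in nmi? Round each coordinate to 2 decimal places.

Leg 1 (098°, 36.2 nmi): east 36.2 sin 98° = 35.85, north 36.2 cos 98° = -5.04
Summing: 35.85 nmi east, -5.04 nmi north → (35.85, -5.04).

(35.85, -5.04)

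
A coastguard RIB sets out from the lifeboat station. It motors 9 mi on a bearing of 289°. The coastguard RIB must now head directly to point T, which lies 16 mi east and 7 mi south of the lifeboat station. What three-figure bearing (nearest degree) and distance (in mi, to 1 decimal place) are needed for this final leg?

112°, 26.4 mi

Leg 1 (289°, 9 mi): east 9 sin 289° = -8.51, north 9 cos 289° = 2.93
Current position: (-8.51, 2.93). Target: (16, -7). Remaining: Δeast = 24.51, Δnorth = -9.93.
Bearing = atan2(24.51, -9.93) mod 360° = 112.06°; distance = √((24.51)² + (-9.93)²) = 26.445 mi.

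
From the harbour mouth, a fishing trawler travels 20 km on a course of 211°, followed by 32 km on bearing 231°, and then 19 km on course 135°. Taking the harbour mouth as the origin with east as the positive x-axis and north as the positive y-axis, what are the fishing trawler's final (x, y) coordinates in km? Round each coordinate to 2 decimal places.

Leg 1 (211°, 20 km): east 20 sin 211° = -10.30, north 20 cos 211° = -17.14
Leg 2 (231°, 32 km): east 32 sin 231° = -24.87, north 32 cos 231° = -20.14
Leg 3 (135°, 19 km): east 19 sin 135° = 13.44, north 19 cos 135° = -13.44
Summing: -21.73 km east, -50.72 km north → (-21.73, -50.72).

(-21.73, -50.72)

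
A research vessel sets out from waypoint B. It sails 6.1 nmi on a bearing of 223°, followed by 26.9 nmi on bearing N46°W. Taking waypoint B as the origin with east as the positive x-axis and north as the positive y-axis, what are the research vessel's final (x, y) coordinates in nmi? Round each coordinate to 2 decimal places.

(-23.51, 14.23)

Leg 1 (223°, 6.1 nmi): east 6.1 sin 223° = -4.16, north 6.1 cos 223° = -4.46
Leg 2 (N46°W, 26.9 nmi): east 26.9 sin 314° = -19.35, north 26.9 cos 314° = 18.69
Summing: -23.51 nmi east, 14.23 nmi north → (-23.51, 14.23).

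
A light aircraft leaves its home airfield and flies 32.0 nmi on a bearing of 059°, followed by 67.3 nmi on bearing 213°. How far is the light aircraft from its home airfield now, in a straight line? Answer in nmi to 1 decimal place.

41.0 nmi

Leg 1 (059°, 32.0 nmi): east 32.0 sin 59° = 27.43, north 32.0 cos 59° = 16.48
Leg 2 (213°, 67.3 nmi): east 67.3 sin 213° = -36.65, north 67.3 cos 213° = -56.44
Net: -9.22 east, -39.96 north. Distance = √((-9.22)² + (-39.96)²) = 41.012 nmi.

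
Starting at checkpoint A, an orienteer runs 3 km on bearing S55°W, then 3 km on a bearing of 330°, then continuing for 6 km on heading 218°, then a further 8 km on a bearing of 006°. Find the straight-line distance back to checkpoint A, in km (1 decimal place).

8.0 km

Leg 1 (S55°W, 3 km): east 3 sin 235° = -2.46, north 3 cos 235° = -1.72
Leg 2 (330°, 3 km): east 3 sin 330° = -1.50, north 3 cos 330° = 2.60
Leg 3 (218°, 6 km): east 6 sin 218° = -3.69, north 6 cos 218° = -4.73
Leg 4 (006°, 8 km): east 8 sin 6° = 0.84, north 8 cos 6° = 7.96
Net: -6.82 east, 4.11 north. Distance = √((-6.82)² + (4.11)²) = 7.956 km.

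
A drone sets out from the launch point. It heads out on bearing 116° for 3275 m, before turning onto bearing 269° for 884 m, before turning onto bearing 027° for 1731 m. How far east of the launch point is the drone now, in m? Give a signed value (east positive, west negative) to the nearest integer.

Leg 1 (116°, 3275 m): east 3275 sin 116° = 2943.55, north 3275 cos 116° = -1435.67
Leg 2 (269°, 884 m): east 884 sin 269° = -883.87, north 884 cos 269° = -15.43
Leg 3 (027°, 1731 m): east 1731 sin 27° = 785.86, north 1731 cos 27° = 1542.33
Net east component: 2845.54 m.

2846 m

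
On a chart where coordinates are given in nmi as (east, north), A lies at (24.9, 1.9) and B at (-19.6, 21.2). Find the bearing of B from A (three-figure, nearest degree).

Δeast = -19.6 − 24.9 = -44.50; Δnorth = 21.2 − 1.9 = 19.30.
Bearing = atan2(Δeast, Δnorth) mod 360° = 293.45° ≈ 293°.

293°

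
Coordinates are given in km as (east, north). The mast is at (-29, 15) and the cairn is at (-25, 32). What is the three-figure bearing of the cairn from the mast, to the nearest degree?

013°

Δeast = -25 − -29 = 4.00; Δnorth = 32 − 15 = 17.00.
Bearing = atan2(Δeast, Δnorth) mod 360° = 13.24° ≈ 013°.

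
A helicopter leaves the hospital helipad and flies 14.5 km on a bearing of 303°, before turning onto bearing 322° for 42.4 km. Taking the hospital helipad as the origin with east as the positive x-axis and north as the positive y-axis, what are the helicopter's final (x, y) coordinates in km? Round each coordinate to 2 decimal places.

(-38.26, 41.31)

Leg 1 (303°, 14.5 km): east 14.5 sin 303° = -12.16, north 14.5 cos 303° = 7.90
Leg 2 (322°, 42.4 km): east 42.4 sin 322° = -26.10, north 42.4 cos 322° = 33.41
Summing: -38.26 km east, 41.31 km north → (-38.26, 41.31).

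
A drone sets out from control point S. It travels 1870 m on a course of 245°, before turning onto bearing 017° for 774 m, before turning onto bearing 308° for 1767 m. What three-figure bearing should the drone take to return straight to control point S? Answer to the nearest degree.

Leg 1 (245°, 1870 m): east 1870 sin 245° = -1694.80, north 1870 cos 245° = -790.30
Leg 2 (017°, 774 m): east 774 sin 17° = 226.30, north 774 cos 17° = 740.18
Leg 3 (308°, 1767 m): east 1767 sin 308° = -1392.42, north 1767 cos 308° = 1087.87
Net displacement: -2860.91 east, 1037.76 north. Direction back to start is (2860.91, -1037.76): bearing = atan2(2860.91, -1037.76) mod 360° = 109.94° ≈ 110°.

110°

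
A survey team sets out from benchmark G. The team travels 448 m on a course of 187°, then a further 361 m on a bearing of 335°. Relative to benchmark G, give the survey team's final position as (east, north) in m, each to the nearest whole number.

Leg 1 (187°, 448 m): east 448 sin 187° = -54.60, north 448 cos 187° = -444.66
Leg 2 (335°, 361 m): east 361 sin 335° = -152.57, north 361 cos 335° = 327.18
Summing: -207.16 m east, -117.48 m north → (-207, -117).

(-207, -117)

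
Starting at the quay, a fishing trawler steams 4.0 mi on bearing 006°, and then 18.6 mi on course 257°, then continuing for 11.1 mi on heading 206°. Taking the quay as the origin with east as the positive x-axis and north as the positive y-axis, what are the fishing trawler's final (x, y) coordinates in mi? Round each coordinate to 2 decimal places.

Leg 1 (006°, 4.0 mi): east 4.0 sin 6° = 0.42, north 4.0 cos 6° = 3.98
Leg 2 (257°, 18.6 mi): east 18.6 sin 257° = -18.12, north 18.6 cos 257° = -4.18
Leg 3 (206°, 11.1 mi): east 11.1 sin 206° = -4.87, north 11.1 cos 206° = -9.98
Summing: -22.57 mi east, -10.18 mi north → (-22.57, -10.18).

(-22.57, -10.18)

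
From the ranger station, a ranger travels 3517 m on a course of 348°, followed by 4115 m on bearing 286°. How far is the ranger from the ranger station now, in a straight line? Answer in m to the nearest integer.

Leg 1 (348°, 3517 m): east 3517 sin 348° = -731.23, north 3517 cos 348° = 3440.15
Leg 2 (286°, 4115 m): east 4115 sin 286° = -3955.59, north 4115 cos 286° = 1134.25
Net: -4686.82 east, 4574.39 north. Distance = √((-4686.82)² + (4574.39)²) = 6549.147 m.

6549 m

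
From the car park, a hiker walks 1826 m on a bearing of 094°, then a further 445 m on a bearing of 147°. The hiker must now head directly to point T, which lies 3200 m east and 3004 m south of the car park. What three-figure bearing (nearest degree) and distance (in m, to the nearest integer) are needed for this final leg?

Leg 1 (094°, 1826 m): east 1826 sin 94° = 1821.55, north 1826 cos 94° = -127.38
Leg 2 (147°, 445 m): east 445 sin 147° = 242.36, north 445 cos 147° = -373.21
Current position: (2063.92, -500.58). Target: (3200, -3004). Remaining: Δeast = 1136.08, Δnorth = -2503.42.
Bearing = atan2(1136.08, -2503.42) mod 360° = 155.59°; distance = √((1136.08)² + (-2503.42)²) = 2749.142 m.

156°, 2749 m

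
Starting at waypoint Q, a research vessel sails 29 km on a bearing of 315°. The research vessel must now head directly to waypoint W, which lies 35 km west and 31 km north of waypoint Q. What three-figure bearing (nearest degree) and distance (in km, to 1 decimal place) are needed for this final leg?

Leg 1 (315°, 29 km): east 29 sin 315° = -20.51, north 29 cos 315° = 20.51
Current position: (-20.51, 20.51). Target: (-35, 31). Remaining: Δeast = -14.49, Δnorth = 10.49.
Bearing = atan2(-14.49, 10.49) mod 360° = 305.91°; distance = √((-14.49)² + (10.49)²) = 17.894 km.

306°, 17.9 km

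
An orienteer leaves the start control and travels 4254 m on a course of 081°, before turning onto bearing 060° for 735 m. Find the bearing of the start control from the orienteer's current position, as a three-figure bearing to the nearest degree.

Leg 1 (081°, 4254 m): east 4254 sin 81° = 4201.63, north 4254 cos 81° = 665.47
Leg 2 (060°, 735 m): east 735 sin 60° = 636.53, north 735 cos 60° = 367.50
Net displacement: 4838.15 east, 1032.97 north. Direction back to start is (-4838.15, -1032.97): bearing = atan2(-4838.15, -1032.97) mod 360° = 257.95° ≈ 258°.

258°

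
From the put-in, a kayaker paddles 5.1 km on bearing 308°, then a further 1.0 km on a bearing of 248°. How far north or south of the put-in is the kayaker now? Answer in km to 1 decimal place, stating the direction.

Leg 1 (308°, 5.1 km): east 5.1 sin 308° = -4.02, north 5.1 cos 308° = 3.14
Leg 2 (248°, 1.0 km): east 1.0 sin 248° = -0.93, north 1.0 cos 248° = -0.37
Net north component: 2.77 km.

2.8 km north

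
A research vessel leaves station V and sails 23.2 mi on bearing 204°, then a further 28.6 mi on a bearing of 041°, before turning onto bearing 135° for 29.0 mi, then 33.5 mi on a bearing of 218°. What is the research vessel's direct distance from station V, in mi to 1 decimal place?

47.4 mi

Leg 1 (204°, 23.2 mi): east 23.2 sin 204° = -9.44, north 23.2 cos 204° = -21.19
Leg 2 (041°, 28.6 mi): east 28.6 sin 41° = 18.76, north 28.6 cos 41° = 21.58
Leg 3 (135°, 29.0 mi): east 29.0 sin 135° = 20.51, north 29.0 cos 135° = -20.51
Leg 4 (218°, 33.5 mi): east 33.5 sin 218° = -20.62, north 33.5 cos 218° = -26.40
Net: 9.21 east, -46.51 north. Distance = √((9.21)² + (-46.51)²) = 47.417 mi.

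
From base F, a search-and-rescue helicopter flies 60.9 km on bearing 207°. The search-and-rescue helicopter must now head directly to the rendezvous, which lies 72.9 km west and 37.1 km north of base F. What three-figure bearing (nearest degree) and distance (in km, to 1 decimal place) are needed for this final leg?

Leg 1 (207°, 60.9 km): east 60.9 sin 207° = -27.65, north 60.9 cos 207° = -54.26
Current position: (-27.65, -54.26). Target: (-72.9, 37.1). Remaining: Δeast = -45.25, Δnorth = 91.36.
Bearing = atan2(-45.25, 91.36) mod 360° = 333.65°; distance = √((-45.25)² + (91.36)²) = 101.955 km.

334°, 102.0 km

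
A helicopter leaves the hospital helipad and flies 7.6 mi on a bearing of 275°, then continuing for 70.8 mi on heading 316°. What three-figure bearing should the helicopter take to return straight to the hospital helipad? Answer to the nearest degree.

132°

Leg 1 (275°, 7.6 mi): east 7.6 sin 275° = -7.57, north 7.6 cos 275° = 0.66
Leg 2 (316°, 70.8 mi): east 70.8 sin 316° = -49.18, north 70.8 cos 316° = 50.93
Net displacement: -56.75 east, 51.59 north. Direction back to start is (56.75, -51.59): bearing = atan2(56.75, -51.59) mod 360° = 132.27° ≈ 132°.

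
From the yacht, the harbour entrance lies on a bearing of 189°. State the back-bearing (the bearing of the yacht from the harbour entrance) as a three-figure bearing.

Back-bearing = 189° − 180° = 009°.

009°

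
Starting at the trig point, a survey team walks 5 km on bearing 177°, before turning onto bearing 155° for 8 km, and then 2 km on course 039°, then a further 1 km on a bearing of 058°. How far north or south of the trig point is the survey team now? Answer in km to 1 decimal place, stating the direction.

10.2 km south

Leg 1 (177°, 5 km): east 5 sin 177° = 0.26, north 5 cos 177° = -4.99
Leg 2 (155°, 8 km): east 8 sin 155° = 3.38, north 8 cos 155° = -7.25
Leg 3 (039°, 2 km): east 2 sin 39° = 1.26, north 2 cos 39° = 1.55
Leg 4 (058°, 1 km): east 1 sin 58° = 0.85, north 1 cos 58° = 0.53
Net north component: -10.16 km.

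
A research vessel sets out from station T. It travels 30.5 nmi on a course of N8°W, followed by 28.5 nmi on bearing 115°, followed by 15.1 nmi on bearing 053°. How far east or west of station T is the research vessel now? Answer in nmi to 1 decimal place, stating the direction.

Leg 1 (N8°W, 30.5 nmi): east 30.5 sin 352° = -4.24, north 30.5 cos 352° = 30.20
Leg 2 (115°, 28.5 nmi): east 28.5 sin 115° = 25.83, north 28.5 cos 115° = -12.04
Leg 3 (053°, 15.1 nmi): east 15.1 sin 53° = 12.06, north 15.1 cos 53° = 9.09
Net east component: 33.64 nmi.

33.6 nmi east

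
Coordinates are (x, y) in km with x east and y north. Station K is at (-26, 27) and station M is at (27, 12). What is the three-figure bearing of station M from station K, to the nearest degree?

Δeast = 27 − -26 = 53.00; Δnorth = 12 − 27 = -15.00.
Bearing = atan2(Δeast, Δnorth) mod 360° = 105.80° ≈ 106°.

106°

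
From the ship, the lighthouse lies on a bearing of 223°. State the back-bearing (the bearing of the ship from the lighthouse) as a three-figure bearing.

Back-bearing = 223° − 180° = 043°.

043°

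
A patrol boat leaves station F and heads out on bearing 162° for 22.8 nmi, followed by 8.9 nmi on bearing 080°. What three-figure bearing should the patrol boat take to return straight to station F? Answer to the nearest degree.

322°

Leg 1 (162°, 22.8 nmi): east 22.8 sin 162° = 7.05, north 22.8 cos 162° = -21.68
Leg 2 (080°, 8.9 nmi): east 8.9 sin 80° = 8.76, north 8.9 cos 80° = 1.55
Net displacement: 15.81 east, -20.14 north. Direction back to start is (-15.81, 20.14): bearing = atan2(-15.81, 20.14) mod 360° = 321.87° ≈ 322°.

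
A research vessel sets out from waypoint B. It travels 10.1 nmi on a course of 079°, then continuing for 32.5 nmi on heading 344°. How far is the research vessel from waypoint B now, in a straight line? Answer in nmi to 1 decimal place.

Leg 1 (079°, 10.1 nmi): east 10.1 sin 79° = 9.91, north 10.1 cos 79° = 1.93
Leg 2 (344°, 32.5 nmi): east 32.5 sin 344° = -8.96, north 32.5 cos 344° = 31.24
Net: 0.96 east, 33.17 north. Distance = √((0.96)² + (33.17)²) = 33.182 nmi.

33.2 nmi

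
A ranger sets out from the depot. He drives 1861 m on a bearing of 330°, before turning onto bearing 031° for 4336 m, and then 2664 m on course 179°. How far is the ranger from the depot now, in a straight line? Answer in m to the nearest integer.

Leg 1 (330°, 1861 m): east 1861 sin 330° = -930.50, north 1861 cos 330° = 1611.67
Leg 2 (031°, 4336 m): east 4336 sin 31° = 2233.21, north 4336 cos 31° = 3716.68
Leg 3 (179°, 2664 m): east 2664 sin 179° = 46.49, north 2664 cos 179° = -2663.59
Net: 1349.20 east, 2664.76 north. Distance = √((1349.20)² + (2664.76)²) = 2986.848 m.

2987 m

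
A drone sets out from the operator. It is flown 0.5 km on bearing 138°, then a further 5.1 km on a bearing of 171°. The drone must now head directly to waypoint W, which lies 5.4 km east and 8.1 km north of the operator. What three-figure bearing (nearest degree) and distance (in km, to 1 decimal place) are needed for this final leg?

Leg 1 (138°, 0.5 km): east 0.5 sin 138° = 0.33, north 0.5 cos 138° = -0.37
Leg 2 (171°, 5.1 km): east 5.1 sin 171° = 0.80, north 5.1 cos 171° = -5.04
Current position: (1.13, -5.41). Target: (5.4, 8.1). Remaining: Δeast = 4.27, Δnorth = 13.51.
Bearing = atan2(4.27, 13.51) mod 360° = 17.53°; distance = √((4.27)² + (13.51)²) = 14.167 km.

018°, 14.2 km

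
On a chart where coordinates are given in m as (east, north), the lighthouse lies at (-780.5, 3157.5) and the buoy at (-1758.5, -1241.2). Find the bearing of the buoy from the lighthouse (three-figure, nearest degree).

193°

Δeast = -1758.5 − -780.5 = -978.00; Δnorth = -1241.2 − 3157.5 = -4398.70.
Bearing = atan2(Δeast, Δnorth) mod 360° = 192.54° ≈ 193°.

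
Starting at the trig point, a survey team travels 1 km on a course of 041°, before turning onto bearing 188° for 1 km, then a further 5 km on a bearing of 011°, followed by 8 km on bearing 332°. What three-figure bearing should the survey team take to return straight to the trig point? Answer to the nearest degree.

Leg 1 (041°, 1 km): east 1 sin 41° = 0.66, north 1 cos 41° = 0.75
Leg 2 (188°, 1 km): east 1 sin 188° = -0.14, north 1 cos 188° = -0.99
Leg 3 (011°, 5 km): east 5 sin 11° = 0.95, north 5 cos 11° = 4.91
Leg 4 (332°, 8 km): east 8 sin 332° = -3.76, north 8 cos 332° = 7.06
Net displacement: -2.28 east, 11.74 north. Direction back to start is (2.28, -11.74): bearing = atan2(2.28, -11.74) mod 360° = 168.98° ≈ 169°.

169°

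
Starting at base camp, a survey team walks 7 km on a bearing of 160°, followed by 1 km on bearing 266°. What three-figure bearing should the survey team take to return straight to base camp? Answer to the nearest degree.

Leg 1 (160°, 7 km): east 7 sin 160° = 2.39, north 7 cos 160° = -6.58
Leg 2 (266°, 1 km): east 1 sin 266° = -1.00, north 1 cos 266° = -0.07
Net displacement: 1.40 east, -6.65 north. Direction back to start is (-1.40, 6.65): bearing = atan2(-1.40, 6.65) mod 360° = 348.14° ≈ 348°.

348°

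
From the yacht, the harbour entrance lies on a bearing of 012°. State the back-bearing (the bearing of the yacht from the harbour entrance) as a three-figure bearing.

Back-bearing = 012° + 180° = 192°.

192°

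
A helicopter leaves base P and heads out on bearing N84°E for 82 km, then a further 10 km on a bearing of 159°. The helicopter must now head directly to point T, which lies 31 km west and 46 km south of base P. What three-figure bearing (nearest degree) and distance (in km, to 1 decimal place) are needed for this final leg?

249°, 124.6 km

Leg 1 (N84°E, 82 km): east 82 sin 84° = 81.55, north 82 cos 84° = 8.57
Leg 2 (159°, 10 km): east 10 sin 159° = 3.58, north 10 cos 159° = -9.34
Current position: (85.13, -0.76). Target: (-31, -46). Remaining: Δeast = -116.13, Δnorth = -45.24.
Bearing = atan2(-116.13, -45.24) mod 360° = 248.72°; distance = √((-116.13)² + (-45.24)²) = 124.633 km.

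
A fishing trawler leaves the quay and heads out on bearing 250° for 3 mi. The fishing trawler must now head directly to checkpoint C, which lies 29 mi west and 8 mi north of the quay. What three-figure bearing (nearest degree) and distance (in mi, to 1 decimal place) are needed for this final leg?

Leg 1 (250°, 3 mi): east 3 sin 250° = -2.82, north 3 cos 250° = -1.03
Current position: (-2.82, -1.03). Target: (-29, 8). Remaining: Δeast = -26.18, Δnorth = 9.03.
Bearing = atan2(-26.18, 9.03) mod 360° = 289.02°; distance = √((-26.18)² + (9.03)²) = 27.693 mi.

289°, 27.7 mi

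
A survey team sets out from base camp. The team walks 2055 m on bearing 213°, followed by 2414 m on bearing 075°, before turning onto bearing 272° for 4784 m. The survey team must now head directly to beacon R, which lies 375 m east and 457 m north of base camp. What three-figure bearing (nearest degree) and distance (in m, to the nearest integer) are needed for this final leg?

Leg 1 (213°, 2055 m): east 2055 sin 213° = -1119.23, north 2055 cos 213° = -1723.47
Leg 2 (075°, 2414 m): east 2414 sin 75° = 2331.74, north 2414 cos 75° = 624.79
Leg 3 (272°, 4784 m): east 4784 sin 272° = -4781.09, north 4784 cos 272° = 166.96
Current position: (-3568.57, -931.72). Target: (375, 457). Remaining: Δeast = 3943.57, Δnorth = 1388.72.
Bearing = atan2(3943.57, 1388.72) mod 360° = 70.60°; distance = √((3943.57)² + (1388.72)²) = 4180.947 m.

071°, 4181 m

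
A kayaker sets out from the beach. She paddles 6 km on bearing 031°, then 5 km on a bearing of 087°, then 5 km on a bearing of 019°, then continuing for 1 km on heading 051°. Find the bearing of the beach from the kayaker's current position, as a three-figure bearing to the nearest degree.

Leg 1 (031°, 6 km): east 6 sin 31° = 3.09, north 6 cos 31° = 5.14
Leg 2 (087°, 5 km): east 5 sin 87° = 4.99, north 5 cos 87° = 0.26
Leg 3 (019°, 5 km): east 5 sin 19° = 1.63, north 5 cos 19° = 4.73
Leg 4 (051°, 1 km): east 1 sin 51° = 0.78, north 1 cos 51° = 0.63
Net displacement: 10.49 east, 10.76 north. Direction back to start is (-10.49, -10.76): bearing = atan2(-10.49, -10.76) mod 360° = 224.26° ≈ 224°.

224°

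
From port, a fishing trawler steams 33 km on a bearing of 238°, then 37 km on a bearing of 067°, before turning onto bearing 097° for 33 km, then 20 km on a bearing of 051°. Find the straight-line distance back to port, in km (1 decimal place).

54.7 km

Leg 1 (238°, 33 km): east 33 sin 238° = -27.99, north 33 cos 238° = -17.49
Leg 2 (067°, 37 km): east 37 sin 67° = 34.06, north 37 cos 67° = 14.46
Leg 3 (097°, 33 km): east 33 sin 97° = 32.75, north 33 cos 97° = -4.02
Leg 4 (051°, 20 km): east 20 sin 51° = 15.54, north 20 cos 51° = 12.59
Net: 54.37 east, 5.53 north. Distance = √((54.37)² + (5.53)²) = 54.651 km.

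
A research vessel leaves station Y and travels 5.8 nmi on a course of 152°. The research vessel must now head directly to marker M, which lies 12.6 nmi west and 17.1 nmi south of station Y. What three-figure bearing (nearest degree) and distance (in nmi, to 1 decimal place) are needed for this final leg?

Leg 1 (152°, 5.8 nmi): east 5.8 sin 152° = 2.72, north 5.8 cos 152° = -5.12
Current position: (2.72, -5.12). Target: (-12.6, -17.1). Remaining: Δeast = -15.32, Δnorth = -11.98.
Bearing = atan2(-15.32, -11.98) mod 360° = 231.98°; distance = √((-15.32)² + (-11.98)²) = 19.450 nmi.

232°, 19.4 nmi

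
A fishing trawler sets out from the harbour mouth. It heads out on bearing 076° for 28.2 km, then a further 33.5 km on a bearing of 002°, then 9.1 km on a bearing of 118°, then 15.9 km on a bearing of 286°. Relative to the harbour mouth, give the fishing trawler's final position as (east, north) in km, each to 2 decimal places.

(21.28, 40.41)

Leg 1 (076°, 28.2 km): east 28.2 sin 76° = 27.36, north 28.2 cos 76° = 6.82
Leg 2 (002°, 33.5 km): east 33.5 sin 2° = 1.17, north 33.5 cos 2° = 33.48
Leg 3 (118°, 9.1 km): east 9.1 sin 118° = 8.03, north 9.1 cos 118° = -4.27
Leg 4 (286°, 15.9 km): east 15.9 sin 286° = -15.28, north 15.9 cos 286° = 4.38
Summing: 21.28 km east, 40.41 km north → (21.28, 40.41).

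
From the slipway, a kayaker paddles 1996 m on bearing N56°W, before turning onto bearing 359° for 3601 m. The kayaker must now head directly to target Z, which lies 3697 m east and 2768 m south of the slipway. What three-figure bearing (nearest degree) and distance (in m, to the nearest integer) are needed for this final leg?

144°, 9238 m

Leg 1 (N56°W, 1996 m): east 1996 sin 304° = -1654.76, north 1996 cos 304° = 1116.15
Leg 2 (359°, 3601 m): east 3601 sin 359° = -62.85, north 3601 cos 359° = 3600.45
Current position: (-1717.61, 4716.60). Target: (3697, -2768). Remaining: Δeast = 5414.61, Δnorth = -7484.60.
Bearing = atan2(5414.61, -7484.60) mod 360° = 144.12°; distance = √((5414.61)² + (-7484.60)²) = 9237.813 m.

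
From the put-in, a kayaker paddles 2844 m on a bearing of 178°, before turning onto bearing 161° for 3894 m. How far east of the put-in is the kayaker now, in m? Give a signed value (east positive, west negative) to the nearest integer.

1367 m

Leg 1 (178°, 2844 m): east 2844 sin 178° = 99.25, north 2844 cos 178° = -2842.27
Leg 2 (161°, 3894 m): east 3894 sin 161° = 1267.76, north 3894 cos 161° = -3681.85
Net east component: 1367.02 m.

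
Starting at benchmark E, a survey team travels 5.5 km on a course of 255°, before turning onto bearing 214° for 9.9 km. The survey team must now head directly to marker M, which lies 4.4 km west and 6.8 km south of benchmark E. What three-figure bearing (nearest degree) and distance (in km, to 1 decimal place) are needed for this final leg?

066°, 7.0 km

Leg 1 (255°, 5.5 km): east 5.5 sin 255° = -5.31, north 5.5 cos 255° = -1.42
Leg 2 (214°, 9.9 km): east 9.9 sin 214° = -5.54, north 9.9 cos 214° = -8.21
Current position: (-10.85, -9.63). Target: (-4.4, -6.8). Remaining: Δeast = 6.45, Δnorth = 2.83.
Bearing = atan2(6.45, 2.83) mod 360° = 66.30°; distance = √((6.45)² + (2.83)²) = 7.043 km.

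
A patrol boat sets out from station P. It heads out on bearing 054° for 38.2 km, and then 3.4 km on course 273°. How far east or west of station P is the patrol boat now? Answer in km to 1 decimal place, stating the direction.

27.5 km east

Leg 1 (054°, 38.2 km): east 38.2 sin 54° = 30.90, north 38.2 cos 54° = 22.45
Leg 2 (273°, 3.4 km): east 3.4 sin 273° = -3.40, north 3.4 cos 273° = 0.18
Net east component: 27.51 km.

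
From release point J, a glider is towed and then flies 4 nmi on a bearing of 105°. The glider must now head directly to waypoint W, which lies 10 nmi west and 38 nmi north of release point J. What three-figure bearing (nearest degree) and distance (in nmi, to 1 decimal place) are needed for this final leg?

Leg 1 (105°, 4 nmi): east 4 sin 105° = 3.86, north 4 cos 105° = -1.04
Current position: (3.86, -1.04). Target: (-10, 38). Remaining: Δeast = -13.86, Δnorth = 39.04.
Bearing = atan2(-13.86, 39.04) mod 360° = 340.45°; distance = √((-13.86)² + (39.04)²) = 41.424 nmi.

340°, 41.4 nmi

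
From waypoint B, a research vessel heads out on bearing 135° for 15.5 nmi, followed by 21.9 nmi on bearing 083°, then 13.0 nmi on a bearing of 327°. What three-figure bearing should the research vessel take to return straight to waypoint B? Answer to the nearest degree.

Leg 1 (135°, 15.5 nmi): east 15.5 sin 135° = 10.96, north 15.5 cos 135° = -10.96
Leg 2 (083°, 21.9 nmi): east 21.9 sin 83° = 21.74, north 21.9 cos 83° = 2.67
Leg 3 (327°, 13.0 nmi): east 13.0 sin 327° = -7.08, north 13.0 cos 327° = 10.90
Net displacement: 25.62 east, 2.61 north. Direction back to start is (-25.62, -2.61): bearing = atan2(-25.62, -2.61) mod 360° = 264.18° ≈ 264°.

264°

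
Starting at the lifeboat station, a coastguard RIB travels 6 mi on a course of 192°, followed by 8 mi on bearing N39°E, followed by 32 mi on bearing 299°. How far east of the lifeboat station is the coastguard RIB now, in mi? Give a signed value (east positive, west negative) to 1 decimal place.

-24.2 mi

Leg 1 (192°, 6 mi): east 6 sin 192° = -1.25, north 6 cos 192° = -5.87
Leg 2 (N39°E, 8 mi): east 8 sin 39° = 5.03, north 8 cos 39° = 6.22
Leg 3 (299°, 32 mi): east 32 sin 299° = -27.99, north 32 cos 299° = 15.51
Net east component: -24.20 mi.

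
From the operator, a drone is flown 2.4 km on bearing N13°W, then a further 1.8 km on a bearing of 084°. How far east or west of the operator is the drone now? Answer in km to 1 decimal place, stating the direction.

1.3 km east

Leg 1 (N13°W, 2.4 km): east 2.4 sin 347° = -0.54, north 2.4 cos 347° = 2.34
Leg 2 (084°, 1.8 km): east 1.8 sin 84° = 1.79, north 1.8 cos 84° = 0.19
Net east component: 1.25 km.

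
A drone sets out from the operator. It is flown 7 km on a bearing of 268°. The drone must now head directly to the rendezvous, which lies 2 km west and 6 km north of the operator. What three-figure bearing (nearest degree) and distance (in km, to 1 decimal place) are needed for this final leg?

Leg 1 (268°, 7 km): east 7 sin 268° = -7.00, north 7 cos 268° = -0.24
Current position: (-7.00, -0.24). Target: (-2, 6). Remaining: Δeast = 5.00, Δnorth = 6.24.
Bearing = atan2(5.00, 6.24) mod 360° = 38.66°; distance = √((5.00)² + (6.24)²) = 7.997 km.

039°, 8.0 km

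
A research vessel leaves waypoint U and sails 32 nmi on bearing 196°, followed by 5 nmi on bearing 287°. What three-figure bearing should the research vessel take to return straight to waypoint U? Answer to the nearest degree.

025°

Leg 1 (196°, 32 nmi): east 32 sin 196° = -8.82, north 32 cos 196° = -30.76
Leg 2 (287°, 5 nmi): east 5 sin 287° = -4.78, north 5 cos 287° = 1.46
Net displacement: -13.60 east, -29.30 north. Direction back to start is (13.60, 29.30): bearing = atan2(13.60, 29.30) mod 360° = 24.90° ≈ 025°.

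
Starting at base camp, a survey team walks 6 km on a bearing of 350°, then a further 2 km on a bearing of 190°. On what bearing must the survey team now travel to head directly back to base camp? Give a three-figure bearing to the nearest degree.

Leg 1 (350°, 6 km): east 6 sin 350° = -1.04, north 6 cos 350° = 5.91
Leg 2 (190°, 2 km): east 2 sin 190° = -0.35, north 2 cos 190° = -1.97
Net displacement: -1.39 east, 3.94 north. Direction back to start is (1.39, -3.94): bearing = atan2(1.39, -3.94) mod 360° = 160.57° ≈ 161°.

161°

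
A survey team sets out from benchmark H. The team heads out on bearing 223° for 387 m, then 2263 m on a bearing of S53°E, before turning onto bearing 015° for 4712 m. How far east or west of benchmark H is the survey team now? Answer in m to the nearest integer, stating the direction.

Leg 1 (223°, 387 m): east 387 sin 223° = -263.93, north 387 cos 223° = -283.03
Leg 2 (S53°E, 2263 m): east 2263 sin 127° = 1807.31, north 2263 cos 127° = -1361.91
Leg 3 (015°, 4712 m): east 4712 sin 15° = 1219.56, north 4712 cos 15° = 4551.44
Net east component: 2762.93 m.

2763 m east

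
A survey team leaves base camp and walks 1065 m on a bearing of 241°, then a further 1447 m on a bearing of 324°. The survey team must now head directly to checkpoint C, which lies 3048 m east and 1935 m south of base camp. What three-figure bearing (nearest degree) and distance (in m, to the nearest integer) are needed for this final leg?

Leg 1 (241°, 1065 m): east 1065 sin 241° = -931.47, north 1065 cos 241° = -516.32
Leg 2 (324°, 1447 m): east 1447 sin 324° = -850.53, north 1447 cos 324° = 1170.65
Current position: (-1782.00, 654.33). Target: (3048, -1935). Remaining: Δeast = 4830.00, Δnorth = -2589.33.
Bearing = atan2(4830.00, -2589.33) mod 360° = 118.20°; distance = √((4830.00)² + (-2589.33)²) = 5480.279 m.

118°, 5480 m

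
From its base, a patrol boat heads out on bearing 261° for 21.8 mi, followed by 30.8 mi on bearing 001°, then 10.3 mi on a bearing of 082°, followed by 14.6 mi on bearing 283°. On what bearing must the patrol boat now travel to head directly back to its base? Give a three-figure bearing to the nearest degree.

142°

Leg 1 (261°, 21.8 mi): east 21.8 sin 261° = -21.53, north 21.8 cos 261° = -3.41
Leg 2 (001°, 30.8 mi): east 30.8 sin 1° = 0.54, north 30.8 cos 1° = 30.80
Leg 3 (082°, 10.3 mi): east 10.3 sin 82° = 10.20, north 10.3 cos 82° = 1.43
Leg 4 (283°, 14.6 mi): east 14.6 sin 283° = -14.23, north 14.6 cos 283° = 3.28
Net displacement: -25.02 east, 32.10 north. Direction back to start is (25.02, -32.10): bearing = atan2(25.02, -32.10) mod 360° = 142.07° ≈ 142°.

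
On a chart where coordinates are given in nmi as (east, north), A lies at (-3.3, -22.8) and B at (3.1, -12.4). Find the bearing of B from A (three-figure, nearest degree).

Δeast = 3.1 − -3.3 = 6.40; Δnorth = -12.4 − -22.8 = 10.40.
Bearing = atan2(Δeast, Δnorth) mod 360° = 31.61° ≈ 032°.

032°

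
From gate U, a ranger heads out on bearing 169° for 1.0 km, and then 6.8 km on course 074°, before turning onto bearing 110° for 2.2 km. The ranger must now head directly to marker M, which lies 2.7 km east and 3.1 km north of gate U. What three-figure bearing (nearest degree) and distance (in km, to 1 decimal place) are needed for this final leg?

296°, 6.8 km

Leg 1 (169°, 1.0 km): east 1.0 sin 169° = 0.19, north 1.0 cos 169° = -0.98
Leg 2 (074°, 6.8 km): east 6.8 sin 74° = 6.54, north 6.8 cos 74° = 1.87
Leg 3 (110°, 2.2 km): east 2.2 sin 110° = 2.07, north 2.2 cos 110° = -0.75
Current position: (8.79, 0.14). Target: (2.7, 3.1). Remaining: Δeast = -6.09, Δnorth = 2.96.
Bearing = atan2(-6.09, 2.96) mod 360° = 295.90°; distance = √((-6.09)² + (2.96)²) = 6.775 km.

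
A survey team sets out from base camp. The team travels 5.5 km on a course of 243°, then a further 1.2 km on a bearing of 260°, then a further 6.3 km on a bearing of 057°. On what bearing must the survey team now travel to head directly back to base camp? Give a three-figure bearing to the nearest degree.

Leg 1 (243°, 5.5 km): east 5.5 sin 243° = -4.90, north 5.5 cos 243° = -2.50
Leg 2 (260°, 1.2 km): east 1.2 sin 260° = -1.18, north 1.2 cos 260° = -0.21
Leg 3 (057°, 6.3 km): east 6.3 sin 57° = 5.28, north 6.3 cos 57° = 3.43
Net displacement: -0.80 east, 0.73 north. Direction back to start is (0.80, -0.73): bearing = atan2(0.80, -0.73) mod 360° = 132.27° ≈ 132°.

132°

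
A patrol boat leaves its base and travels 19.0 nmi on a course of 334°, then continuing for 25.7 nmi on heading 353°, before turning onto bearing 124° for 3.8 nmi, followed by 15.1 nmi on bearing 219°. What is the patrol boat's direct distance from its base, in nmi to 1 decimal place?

33.8 nmi

Leg 1 (334°, 19.0 nmi): east 19.0 sin 334° = -8.33, north 19.0 cos 334° = 17.08
Leg 2 (353°, 25.7 nmi): east 25.7 sin 353° = -3.13, north 25.7 cos 353° = 25.51
Leg 3 (124°, 3.8 nmi): east 3.8 sin 124° = 3.15, north 3.8 cos 124° = -2.12
Leg 4 (219°, 15.1 nmi): east 15.1 sin 219° = -9.50, north 15.1 cos 219° = -11.73
Net: -17.81 east, 28.73 north. Distance = √((-17.81)² + (28.73)²) = 33.801 nmi.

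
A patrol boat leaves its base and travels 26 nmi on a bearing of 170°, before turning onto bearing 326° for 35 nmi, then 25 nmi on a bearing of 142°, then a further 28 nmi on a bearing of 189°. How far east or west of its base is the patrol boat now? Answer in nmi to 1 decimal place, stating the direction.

4.0 nmi west

Leg 1 (170°, 26 nmi): east 26 sin 170° = 4.51, north 26 cos 170° = -25.61
Leg 2 (326°, 35 nmi): east 35 sin 326° = -19.57, north 35 cos 326° = 29.02
Leg 3 (142°, 25 nmi): east 25 sin 142° = 15.39, north 25 cos 142° = -19.70
Leg 4 (189°, 28 nmi): east 28 sin 189° = -4.38, north 28 cos 189° = -27.66
Net east component: -4.05 nmi.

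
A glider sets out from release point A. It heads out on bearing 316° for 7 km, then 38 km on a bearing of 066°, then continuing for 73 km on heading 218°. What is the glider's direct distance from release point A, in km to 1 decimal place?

40.0 km

Leg 1 (316°, 7 km): east 7 sin 316° = -4.86, north 7 cos 316° = 5.04
Leg 2 (066°, 38 km): east 38 sin 66° = 34.71, north 38 cos 66° = 15.46
Leg 3 (218°, 73 km): east 73 sin 218° = -44.94, north 73 cos 218° = -57.52
Net: -15.09 east, -37.03 north. Distance = √((-15.09)² + (-37.03)²) = 39.990 km.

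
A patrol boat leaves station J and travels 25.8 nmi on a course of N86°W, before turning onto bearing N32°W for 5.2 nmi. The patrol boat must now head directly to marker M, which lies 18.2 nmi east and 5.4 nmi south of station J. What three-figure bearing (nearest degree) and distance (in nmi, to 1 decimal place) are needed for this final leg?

Leg 1 (N86°W, 25.8 nmi): east 25.8 sin 274° = -25.74, north 25.8 cos 274° = 1.80
Leg 2 (N32°W, 5.2 nmi): east 5.2 sin 328° = -2.76, north 5.2 cos 328° = 4.41
Current position: (-28.49, 6.21). Target: (18.2, -5.4). Remaining: Δeast = 46.69, Δnorth = -11.61.
Bearing = atan2(46.69, -11.61) mod 360° = 103.96°; distance = √((46.69)² + (-11.61)²) = 48.114 nmi.

104°, 48.1 nmi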